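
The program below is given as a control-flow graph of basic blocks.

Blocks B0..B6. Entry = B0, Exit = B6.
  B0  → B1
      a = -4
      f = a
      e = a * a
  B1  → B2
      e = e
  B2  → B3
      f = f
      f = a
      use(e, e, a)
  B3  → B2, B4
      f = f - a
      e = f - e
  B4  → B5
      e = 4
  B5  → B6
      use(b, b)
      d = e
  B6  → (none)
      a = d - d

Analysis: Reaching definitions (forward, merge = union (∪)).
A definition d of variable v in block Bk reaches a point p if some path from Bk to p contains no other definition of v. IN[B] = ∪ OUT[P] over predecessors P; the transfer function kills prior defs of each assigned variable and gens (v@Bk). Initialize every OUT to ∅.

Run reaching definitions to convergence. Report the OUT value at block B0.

Answer: {a@B0, e@B0, f@B0}

Trace:
Converged values:
  B0:   IN={}   OUT={a@B0, e@B0, f@B0}
  B1:   IN={a@B0, e@B0, f@B0}   OUT={a@B0, e@B1, f@B0}
  B2:   IN={a@B0, e@B1, e@B3, f@B0, f@B3}   OUT={a@B0, e@B1, e@B3, f@B2}
  B3:   IN={a@B0, e@B1, e@B3, f@B2}   OUT={a@B0, e@B3, f@B3}
  B4:   IN={a@B0, e@B3, f@B3}   OUT={a@B0, e@B4, f@B3}
  B5:   IN={a@B0, e@B4, f@B3}   OUT={a@B0, d@B5, e@B4, f@B3}
  B6:   IN={a@B0, d@B5, e@B4, f@B3}   OUT={a@B6, d@B5, e@B4, f@B3}

B0 is the boundary node: IN[B0] = {}
Applying B0's transfer function to that IN value gives OUT[B0] (row B0 above).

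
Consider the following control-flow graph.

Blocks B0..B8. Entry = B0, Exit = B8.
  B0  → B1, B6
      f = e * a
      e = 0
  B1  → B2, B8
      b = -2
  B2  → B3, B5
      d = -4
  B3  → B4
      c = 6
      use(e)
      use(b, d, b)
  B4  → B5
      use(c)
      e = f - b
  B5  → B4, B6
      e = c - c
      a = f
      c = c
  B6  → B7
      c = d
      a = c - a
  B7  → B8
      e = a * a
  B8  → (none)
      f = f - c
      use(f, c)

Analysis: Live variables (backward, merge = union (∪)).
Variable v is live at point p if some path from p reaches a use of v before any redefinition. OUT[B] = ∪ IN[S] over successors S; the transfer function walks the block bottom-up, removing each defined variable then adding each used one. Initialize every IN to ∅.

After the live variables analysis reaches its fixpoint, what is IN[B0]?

Answer: {a, c, d, e}

Trace:
Fixpoint table:
  B0: | IN={a, c, d, e} | OUT={a, c, d, e, f}
  B1: | IN={c, e, f} | OUT={b, c, e, f}
  B2: | IN={b, c, e, f} | OUT={b, c, d, e, f}
  B3: | IN={b, d, e, f} | OUT={b, c, d, f}
  B4: | IN={b, c, d, f} | OUT={b, c, d, f}
  B5: | IN={b, c, d, f} | OUT={a, b, c, d, f}
  B6: | IN={a, d, f} | OUT={a, c, f}
  B7: | IN={a, c, f} | OUT={c, f}
  B8: | IN={c, f} | OUT={}

Merge at B0: OUT[B0] = IN[B1] ⊔ IN[B6] = {a, c, d, e, f}
Applying B0's transfer function to that OUT value gives IN[B0] (row B0 above).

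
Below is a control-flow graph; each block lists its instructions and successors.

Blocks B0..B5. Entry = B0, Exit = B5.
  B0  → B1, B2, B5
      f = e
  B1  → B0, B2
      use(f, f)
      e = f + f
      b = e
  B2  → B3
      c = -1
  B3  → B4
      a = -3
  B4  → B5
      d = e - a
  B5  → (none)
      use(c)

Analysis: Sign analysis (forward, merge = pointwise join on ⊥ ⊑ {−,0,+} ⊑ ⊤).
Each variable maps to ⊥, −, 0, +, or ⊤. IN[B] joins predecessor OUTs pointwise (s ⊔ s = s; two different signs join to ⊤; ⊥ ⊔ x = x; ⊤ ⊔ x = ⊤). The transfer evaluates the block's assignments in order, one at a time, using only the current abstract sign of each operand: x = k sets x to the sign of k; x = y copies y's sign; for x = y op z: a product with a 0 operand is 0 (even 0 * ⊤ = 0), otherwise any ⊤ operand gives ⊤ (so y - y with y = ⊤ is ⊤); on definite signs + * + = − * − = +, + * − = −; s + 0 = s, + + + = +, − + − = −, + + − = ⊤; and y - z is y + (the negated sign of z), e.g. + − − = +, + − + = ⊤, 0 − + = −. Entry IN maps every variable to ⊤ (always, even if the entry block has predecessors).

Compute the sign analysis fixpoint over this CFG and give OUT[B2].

Answer: {a: ⊤, b: ⊤, c: -, d: ⊤, e: ⊤, f: ⊤}

Trace:
Per-block solution:
  B0:  IN=(all ⊤)  OUT=(all ⊤)
  B1:  IN=(all ⊤)  OUT=(all ⊤)
  B2:  IN=(all ⊤)  OUT={c:-; rest ⊤}
  B3:  IN={c:-; rest ⊤}  OUT={a:-, c:-; rest ⊤}
  B4:  IN={a:-, c:-; rest ⊤}  OUT={a:-, c:-; rest ⊤}
  B5:  IN=(all ⊤)  OUT=(all ⊤)

Merge at B2: IN[B2] = OUT[B0] ⊔ OUT[B1] = {a: ⊤, b: ⊤, c: ⊤, d: ⊤, e: ⊤, f: ⊤}
Applying B2's transfer function to that IN value gives OUT[B2] (row B2 above).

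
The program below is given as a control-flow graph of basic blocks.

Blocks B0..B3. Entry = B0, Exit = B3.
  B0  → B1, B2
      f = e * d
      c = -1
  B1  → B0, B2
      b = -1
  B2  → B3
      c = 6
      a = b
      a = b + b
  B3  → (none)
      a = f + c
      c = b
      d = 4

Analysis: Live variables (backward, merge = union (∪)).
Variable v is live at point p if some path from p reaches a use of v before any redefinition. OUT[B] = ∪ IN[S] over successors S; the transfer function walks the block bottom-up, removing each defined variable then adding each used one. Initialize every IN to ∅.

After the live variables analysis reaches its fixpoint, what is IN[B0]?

Per-block solution:
  B0:   IN={b, d, e}   OUT={b, d, e, f}
  B1:   IN={d, e, f}   OUT={b, d, e, f}
  B2:   IN={b, f}   OUT={b, c, f}
  B3:   IN={b, c, f}   OUT={}

Merge at B0: OUT[B0] = IN[B1] ⊔ IN[B2] = {b, d, e, f}
Applying B0's transfer function to that OUT value gives IN[B0] (row B0 above).

Answer: {b, d, e}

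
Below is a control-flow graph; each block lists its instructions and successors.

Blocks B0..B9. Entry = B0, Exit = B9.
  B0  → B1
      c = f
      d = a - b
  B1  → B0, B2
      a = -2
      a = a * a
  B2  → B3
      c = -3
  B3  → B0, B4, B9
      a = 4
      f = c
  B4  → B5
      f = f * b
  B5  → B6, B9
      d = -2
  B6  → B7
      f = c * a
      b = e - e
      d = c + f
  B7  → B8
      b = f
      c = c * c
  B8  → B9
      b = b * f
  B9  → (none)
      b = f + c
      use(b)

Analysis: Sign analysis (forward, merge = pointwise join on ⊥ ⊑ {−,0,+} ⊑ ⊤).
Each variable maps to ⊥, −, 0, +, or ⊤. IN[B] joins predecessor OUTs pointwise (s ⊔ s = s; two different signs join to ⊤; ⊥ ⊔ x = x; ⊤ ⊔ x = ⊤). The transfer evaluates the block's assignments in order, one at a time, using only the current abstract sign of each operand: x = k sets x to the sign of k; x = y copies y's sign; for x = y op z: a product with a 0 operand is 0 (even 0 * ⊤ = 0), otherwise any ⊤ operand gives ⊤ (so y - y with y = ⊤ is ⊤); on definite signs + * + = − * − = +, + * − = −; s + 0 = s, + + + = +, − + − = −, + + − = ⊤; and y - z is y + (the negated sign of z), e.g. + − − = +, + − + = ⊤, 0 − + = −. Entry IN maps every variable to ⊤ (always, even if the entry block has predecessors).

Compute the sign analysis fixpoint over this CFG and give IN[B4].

Per-block solution:
  B0: | IN=(all ⊤) | OUT=(all ⊤)
  B1: | IN=(all ⊤) | OUT={a:+; rest ⊤}
  B2: | IN={a:+; rest ⊤} | OUT={a:+, c:-; rest ⊤}
  B3: | IN={a:+, c:-; rest ⊤} | OUT={a:+, c:-, f:-; rest ⊤}
  B4: | IN={a:+, c:-, f:-; rest ⊤} | OUT={a:+, c:-; rest ⊤}
  B5: | IN={a:+, c:-; rest ⊤} | OUT={a:+, c:-, d:-; rest ⊤}
  B6: | IN={a:+, c:-, d:-; rest ⊤} | OUT={a:+, c:-, d:-, f:-; rest ⊤}
  B7: | IN={a:+, c:-, d:-, f:-; rest ⊤} | OUT={a:+, b:-, c:+, d:-, f:-; rest ⊤}
  B8: | IN={a:+, b:-, c:+, d:-, f:-; rest ⊤} | OUT={a:+, b:+, c:+, d:-, f:-; rest ⊤}
  B9: | IN={a:+; rest ⊤} | OUT={a:+; rest ⊤}

Merge at B4: IN[B4] = OUT[B3] = {a: +, b: ⊤, c: -, d: ⊤, e: ⊤, f: -}

Answer: {a: +, b: ⊤, c: -, d: ⊤, e: ⊤, f: -}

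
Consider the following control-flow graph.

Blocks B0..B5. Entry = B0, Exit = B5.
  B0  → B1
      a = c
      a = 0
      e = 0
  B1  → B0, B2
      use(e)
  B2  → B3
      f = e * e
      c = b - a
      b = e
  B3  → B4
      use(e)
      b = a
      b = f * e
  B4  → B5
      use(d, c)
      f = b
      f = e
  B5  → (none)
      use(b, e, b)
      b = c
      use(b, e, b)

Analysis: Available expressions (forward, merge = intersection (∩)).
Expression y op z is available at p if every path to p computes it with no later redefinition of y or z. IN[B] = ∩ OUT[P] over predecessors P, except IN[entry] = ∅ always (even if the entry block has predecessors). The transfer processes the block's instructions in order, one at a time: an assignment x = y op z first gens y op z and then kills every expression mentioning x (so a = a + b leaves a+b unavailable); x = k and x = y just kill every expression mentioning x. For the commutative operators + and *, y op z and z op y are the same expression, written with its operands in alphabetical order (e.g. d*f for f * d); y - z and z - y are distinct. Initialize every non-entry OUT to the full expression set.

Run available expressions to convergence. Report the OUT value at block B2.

Converged values:
  B0:   IN={}   OUT={}
  B1:   IN={}   OUT={}
  B2:   IN={}   OUT={e*e}
  B3:   IN={e*e}   OUT={e*e, e*f}
  B4:   IN={e*e, e*f}   OUT={e*e}
  B5:   IN={e*e}   OUT={e*e}

Merge at B2: IN[B2] = OUT[B1] = {}
Applying B2's transfer function to that IN value gives OUT[B2] (row B2 above).

Answer: {e*e}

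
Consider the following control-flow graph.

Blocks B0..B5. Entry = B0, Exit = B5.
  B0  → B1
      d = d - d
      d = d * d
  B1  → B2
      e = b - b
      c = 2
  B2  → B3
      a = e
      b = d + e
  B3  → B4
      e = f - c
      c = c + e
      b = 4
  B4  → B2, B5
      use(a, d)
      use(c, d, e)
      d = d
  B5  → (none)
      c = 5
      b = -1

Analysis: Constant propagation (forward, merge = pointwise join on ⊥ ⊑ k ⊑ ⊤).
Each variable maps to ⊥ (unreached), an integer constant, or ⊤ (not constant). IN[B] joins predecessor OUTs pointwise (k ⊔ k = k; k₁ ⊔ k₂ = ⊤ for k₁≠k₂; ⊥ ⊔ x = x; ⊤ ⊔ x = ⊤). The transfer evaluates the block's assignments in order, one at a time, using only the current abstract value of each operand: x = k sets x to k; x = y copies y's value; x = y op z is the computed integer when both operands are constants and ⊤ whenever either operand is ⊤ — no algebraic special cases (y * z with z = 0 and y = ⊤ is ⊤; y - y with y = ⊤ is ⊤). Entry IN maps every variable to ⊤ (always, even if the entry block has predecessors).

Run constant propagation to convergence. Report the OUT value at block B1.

Per-block solution:
  B0:   IN=(all ⊤)   OUT=(all ⊤)
  B1:   IN=(all ⊤)   OUT={c:2; rest ⊤}
  B2:   IN=(all ⊤)   OUT=(all ⊤)
  B3:   IN=(all ⊤)   OUT={b:4; rest ⊤}
  B4:   IN={b:4; rest ⊤}   OUT={b:4; rest ⊤}
  B5:   IN={b:4; rest ⊤}   OUT={b:-1, c:5; rest ⊤}

Merge at B1: IN[B1] = OUT[B0] = {a: ⊤, b: ⊤, c: ⊤, d: ⊤, e: ⊤, f: ⊤}
Applying B1's transfer function to that IN value gives OUT[B1] (row B1 above).

Answer: {a: ⊤, b: ⊤, c: 2, d: ⊤, e: ⊤, f: ⊤}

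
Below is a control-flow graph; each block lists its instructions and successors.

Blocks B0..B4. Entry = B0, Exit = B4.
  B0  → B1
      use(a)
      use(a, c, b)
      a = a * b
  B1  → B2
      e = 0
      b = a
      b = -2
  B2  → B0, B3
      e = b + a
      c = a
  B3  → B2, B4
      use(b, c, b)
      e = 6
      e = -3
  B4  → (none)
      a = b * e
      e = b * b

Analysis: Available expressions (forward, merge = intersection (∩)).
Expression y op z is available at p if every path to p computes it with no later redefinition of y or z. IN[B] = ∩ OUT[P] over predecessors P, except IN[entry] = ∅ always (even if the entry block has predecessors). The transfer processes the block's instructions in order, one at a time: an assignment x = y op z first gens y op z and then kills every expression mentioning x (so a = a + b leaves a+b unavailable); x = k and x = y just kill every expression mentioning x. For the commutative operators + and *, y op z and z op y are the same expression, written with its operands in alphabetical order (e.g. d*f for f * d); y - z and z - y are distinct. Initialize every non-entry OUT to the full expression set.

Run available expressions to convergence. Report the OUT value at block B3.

Answer: {a+b}

Trace:
Fixpoint table:
  B0:  IN={}  OUT={}
  B1:  IN={}  OUT={}
  B2:  IN={}  OUT={a+b}
  B3:  IN={a+b}  OUT={a+b}
  B4:  IN={a+b}  OUT={b*b}

Merge at B3: IN[B3] = OUT[B2] = {a+b}
Applying B3's transfer function to that IN value gives OUT[B3] (row B3 above).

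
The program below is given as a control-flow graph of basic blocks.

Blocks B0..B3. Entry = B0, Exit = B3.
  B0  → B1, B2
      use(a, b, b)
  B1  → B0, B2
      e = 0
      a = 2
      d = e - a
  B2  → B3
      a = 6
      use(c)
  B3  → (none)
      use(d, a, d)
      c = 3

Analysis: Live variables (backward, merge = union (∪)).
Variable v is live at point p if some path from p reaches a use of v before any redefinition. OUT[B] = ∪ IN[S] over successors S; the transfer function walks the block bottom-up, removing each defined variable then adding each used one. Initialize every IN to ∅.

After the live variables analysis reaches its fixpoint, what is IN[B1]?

Answer: {b, c}

Trace:
Per-block solution:
  B0: | IN={a, b, c, d} | OUT={b, c, d}
  B1: | IN={b, c} | OUT={a, b, c, d}
  B2: | IN={c, d} | OUT={a, d}
  B3: | IN={a, d} | OUT={}

Merge at B1: OUT[B1] = IN[B0] ⊔ IN[B2] = {a, b, c, d}
Applying B1's transfer function to that OUT value gives IN[B1] (row B1 above).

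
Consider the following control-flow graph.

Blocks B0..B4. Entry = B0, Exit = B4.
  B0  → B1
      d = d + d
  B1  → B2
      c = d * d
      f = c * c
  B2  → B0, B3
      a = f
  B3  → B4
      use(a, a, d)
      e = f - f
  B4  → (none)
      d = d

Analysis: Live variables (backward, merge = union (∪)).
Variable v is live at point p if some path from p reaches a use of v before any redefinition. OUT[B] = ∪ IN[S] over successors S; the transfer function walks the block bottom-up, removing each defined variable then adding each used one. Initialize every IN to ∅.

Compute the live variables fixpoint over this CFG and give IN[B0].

Answer: {d}

Trace:
Fixpoint table:
  B0: | IN={d} | OUT={d}
  B1: | IN={d} | OUT={d, f}
  B2: | IN={d, f} | OUT={a, d, f}
  B3: | IN={a, d, f} | OUT={d}
  B4: | IN={d} | OUT={}

Merge at B0: OUT[B0] = IN[B1] = {d}
Applying B0's transfer function to that OUT value gives IN[B0] (row B0 above).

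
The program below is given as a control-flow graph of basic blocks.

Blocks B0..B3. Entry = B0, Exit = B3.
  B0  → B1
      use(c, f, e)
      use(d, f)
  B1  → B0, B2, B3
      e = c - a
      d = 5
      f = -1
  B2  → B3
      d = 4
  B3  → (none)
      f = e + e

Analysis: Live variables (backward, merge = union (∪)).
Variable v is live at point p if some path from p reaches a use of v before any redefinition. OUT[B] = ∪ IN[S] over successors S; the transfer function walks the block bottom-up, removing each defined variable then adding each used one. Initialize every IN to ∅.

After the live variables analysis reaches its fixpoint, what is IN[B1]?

Answer: {a, c}

Derivation:
Per-block solution:
  B0:   IN={a, c, d, e, f}   OUT={a, c}
  B1:   IN={a, c}   OUT={a, c, d, e, f}
  B2:   IN={e}   OUT={e}
  B3:   IN={e}   OUT={}

Merge at B1: OUT[B1] = IN[B0] ⊔ IN[B2] ⊔ IN[B3] = {a, c, d, e, f}
Applying B1's transfer function to that OUT value gives IN[B1] (row B1 above).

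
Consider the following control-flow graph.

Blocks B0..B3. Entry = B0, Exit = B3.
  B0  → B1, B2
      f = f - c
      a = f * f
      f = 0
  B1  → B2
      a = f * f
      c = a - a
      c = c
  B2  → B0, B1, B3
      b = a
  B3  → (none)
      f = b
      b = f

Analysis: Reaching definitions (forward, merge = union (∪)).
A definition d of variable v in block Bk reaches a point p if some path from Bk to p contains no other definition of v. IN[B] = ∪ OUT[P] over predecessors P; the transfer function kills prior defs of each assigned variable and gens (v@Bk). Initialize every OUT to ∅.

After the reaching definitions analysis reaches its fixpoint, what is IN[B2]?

Answer: {a@B0, a@B1, b@B2, c@B1, f@B0}

Working:
Fixpoint table:
  B0:  IN={a@B0, a@B1, b@B2, c@B1, f@B0}  OUT={a@B0, b@B2, c@B1, f@B0}
  B1:  IN={a@B0, a@B1, b@B2, c@B1, f@B0}  OUT={a@B1, b@B2, c@B1, f@B0}
  B2:  IN={a@B0, a@B1, b@B2, c@B1, f@B0}  OUT={a@B0, a@B1, b@B2, c@B1, f@B0}
  B3:  IN={a@B0, a@B1, b@B2, c@B1, f@B0}  OUT={a@B0, a@B1, b@B3, c@B1, f@B3}

Merge at B2: IN[B2] = OUT[B0] ⊔ OUT[B1] = {a@B0, a@B1, b@B2, c@B1, f@B0}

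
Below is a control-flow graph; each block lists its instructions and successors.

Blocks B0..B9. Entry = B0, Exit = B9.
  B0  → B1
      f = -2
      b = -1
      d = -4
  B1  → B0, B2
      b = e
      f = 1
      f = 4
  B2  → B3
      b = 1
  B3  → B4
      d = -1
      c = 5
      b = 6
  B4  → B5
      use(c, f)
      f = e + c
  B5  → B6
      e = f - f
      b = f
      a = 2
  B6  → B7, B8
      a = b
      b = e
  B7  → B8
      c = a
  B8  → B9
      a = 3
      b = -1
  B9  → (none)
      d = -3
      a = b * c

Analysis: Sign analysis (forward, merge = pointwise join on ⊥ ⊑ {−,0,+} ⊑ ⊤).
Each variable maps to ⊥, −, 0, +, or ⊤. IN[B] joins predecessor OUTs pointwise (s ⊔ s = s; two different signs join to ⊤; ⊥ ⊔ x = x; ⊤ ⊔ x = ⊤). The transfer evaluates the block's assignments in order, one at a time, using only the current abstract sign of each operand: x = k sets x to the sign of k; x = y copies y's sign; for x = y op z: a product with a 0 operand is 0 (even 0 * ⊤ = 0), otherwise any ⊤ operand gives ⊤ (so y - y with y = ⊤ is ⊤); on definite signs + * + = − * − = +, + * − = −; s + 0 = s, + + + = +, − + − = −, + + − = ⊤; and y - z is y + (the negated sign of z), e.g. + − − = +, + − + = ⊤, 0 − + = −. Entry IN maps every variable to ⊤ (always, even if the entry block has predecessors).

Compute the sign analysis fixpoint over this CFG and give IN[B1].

Answer: {a: ⊤, b: -, c: ⊤, d: -, e: ⊤, f: -}

Working:
Converged values:
  B0:   IN=(all ⊤)   OUT={b:-, d:-, f:-; rest ⊤}
  B1:   IN={b:-, d:-, f:-; rest ⊤}   OUT={d:-, f:+; rest ⊤}
  B2:   IN={d:-, f:+; rest ⊤}   OUT={b:+, d:-, f:+; rest ⊤}
  B3:   IN={b:+, d:-, f:+; rest ⊤}   OUT={b:+, c:+, d:-, f:+; rest ⊤}
  B4:   IN={b:+, c:+, d:-, f:+; rest ⊤}   OUT={b:+, c:+, d:-; rest ⊤}
  B5:   IN={b:+, c:+, d:-; rest ⊤}   OUT={a:+, c:+, d:-; rest ⊤}
  B6:   IN={a:+, c:+, d:-; rest ⊤}   OUT={c:+, d:-; rest ⊤}
  B7:   IN={c:+, d:-; rest ⊤}   OUT={d:-; rest ⊤}
  B8:   IN={d:-; rest ⊤}   OUT={a:+, b:-, d:-; rest ⊤}
  B9:   IN={a:+, b:-, d:-; rest ⊤}   OUT={b:-, d:-; rest ⊤}

Merge at B1: IN[B1] = OUT[B0] = {a: ⊤, b: -, c: ⊤, d: -, e: ⊤, f: -}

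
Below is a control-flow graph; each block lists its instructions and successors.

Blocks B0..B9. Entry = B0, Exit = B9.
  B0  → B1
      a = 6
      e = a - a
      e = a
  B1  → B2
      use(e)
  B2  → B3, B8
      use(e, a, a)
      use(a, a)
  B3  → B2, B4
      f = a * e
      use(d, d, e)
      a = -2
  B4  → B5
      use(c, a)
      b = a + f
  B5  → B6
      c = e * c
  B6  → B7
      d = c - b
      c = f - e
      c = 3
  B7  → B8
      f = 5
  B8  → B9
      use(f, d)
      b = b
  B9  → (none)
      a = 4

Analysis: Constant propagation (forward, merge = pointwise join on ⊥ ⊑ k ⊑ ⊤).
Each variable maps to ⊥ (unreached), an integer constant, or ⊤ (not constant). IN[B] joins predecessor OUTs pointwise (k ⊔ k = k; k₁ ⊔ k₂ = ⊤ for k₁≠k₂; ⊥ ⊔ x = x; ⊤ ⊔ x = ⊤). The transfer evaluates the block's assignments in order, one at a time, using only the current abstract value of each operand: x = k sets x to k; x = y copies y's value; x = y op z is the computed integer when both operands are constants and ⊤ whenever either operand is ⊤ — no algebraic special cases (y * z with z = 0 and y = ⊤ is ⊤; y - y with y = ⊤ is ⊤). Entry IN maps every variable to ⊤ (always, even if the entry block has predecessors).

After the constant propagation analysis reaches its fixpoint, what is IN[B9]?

Answer: {a: ⊤, b: ⊤, c: ⊤, d: ⊤, e: 6, f: ⊤}

Working:
Per-block solution:
  B0:   IN=(all ⊤)   OUT={a:6, e:6; rest ⊤}
  B1:   IN={a:6, e:6; rest ⊤}   OUT={a:6, e:6; rest ⊤}
  B2:   IN={e:6; rest ⊤}   OUT={e:6; rest ⊤}
  B3:   IN={e:6; rest ⊤}   OUT={a:-2, e:6; rest ⊤}
  B4:   IN={a:-2, e:6; rest ⊤}   OUT={a:-2, e:6; rest ⊤}
  B5:   IN={a:-2, e:6; rest ⊤}   OUT={a:-2, e:6; rest ⊤}
  B6:   IN={a:-2, e:6; rest ⊤}   OUT={a:-2, c:3, e:6; rest ⊤}
  B7:   IN={a:-2, c:3, e:6; rest ⊤}   OUT={a:-2, c:3, e:6, f:5; rest ⊤}
  B8:   IN={e:6; rest ⊤}   OUT={e:6; rest ⊤}
  B9:   IN={e:6; rest ⊤}   OUT={a:4, e:6; rest ⊤}

Merge at B9: IN[B9] = OUT[B8] = {a: ⊤, b: ⊤, c: ⊤, d: ⊤, e: 6, f: ⊤}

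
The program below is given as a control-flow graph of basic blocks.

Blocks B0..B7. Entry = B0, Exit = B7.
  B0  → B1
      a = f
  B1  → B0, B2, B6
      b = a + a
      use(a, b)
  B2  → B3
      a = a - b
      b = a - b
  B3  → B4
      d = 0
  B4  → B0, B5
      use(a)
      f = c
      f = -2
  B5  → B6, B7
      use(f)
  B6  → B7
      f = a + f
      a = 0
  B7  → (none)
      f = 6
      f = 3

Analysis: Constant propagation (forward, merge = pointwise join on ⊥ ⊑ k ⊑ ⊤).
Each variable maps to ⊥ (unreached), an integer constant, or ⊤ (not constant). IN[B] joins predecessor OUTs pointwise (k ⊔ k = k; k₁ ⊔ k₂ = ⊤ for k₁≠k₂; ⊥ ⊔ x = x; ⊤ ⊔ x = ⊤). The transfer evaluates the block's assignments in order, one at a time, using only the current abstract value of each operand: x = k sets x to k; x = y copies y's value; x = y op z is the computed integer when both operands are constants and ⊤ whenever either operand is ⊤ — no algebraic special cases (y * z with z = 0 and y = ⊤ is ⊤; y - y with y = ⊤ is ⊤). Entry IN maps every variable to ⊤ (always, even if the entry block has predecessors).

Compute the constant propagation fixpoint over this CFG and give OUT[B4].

Answer: {a: ⊤, b: ⊤, c: ⊤, d: 0, e: ⊤, f: -2}

Derivation:
Per-block solution:
  B0: | IN=(all ⊤) | OUT=(all ⊤)
  B1: | IN=(all ⊤) | OUT=(all ⊤)
  B2: | IN=(all ⊤) | OUT=(all ⊤)
  B3: | IN=(all ⊤) | OUT={d:0; rest ⊤}
  B4: | IN={d:0; rest ⊤} | OUT={d:0, f:-2; rest ⊤}
  B5: | IN={d:0, f:-2; rest ⊤} | OUT={d:0, f:-2; rest ⊤}
  B6: | IN=(all ⊤) | OUT={a:0; rest ⊤}
  B7: | IN=(all ⊤) | OUT={f:3; rest ⊤}

Merge at B4: IN[B4] = OUT[B3] = {a: ⊤, b: ⊤, c: ⊤, d: 0, e: ⊤, f: ⊤}
Applying B4's transfer function to that IN value gives OUT[B4] (row B4 above).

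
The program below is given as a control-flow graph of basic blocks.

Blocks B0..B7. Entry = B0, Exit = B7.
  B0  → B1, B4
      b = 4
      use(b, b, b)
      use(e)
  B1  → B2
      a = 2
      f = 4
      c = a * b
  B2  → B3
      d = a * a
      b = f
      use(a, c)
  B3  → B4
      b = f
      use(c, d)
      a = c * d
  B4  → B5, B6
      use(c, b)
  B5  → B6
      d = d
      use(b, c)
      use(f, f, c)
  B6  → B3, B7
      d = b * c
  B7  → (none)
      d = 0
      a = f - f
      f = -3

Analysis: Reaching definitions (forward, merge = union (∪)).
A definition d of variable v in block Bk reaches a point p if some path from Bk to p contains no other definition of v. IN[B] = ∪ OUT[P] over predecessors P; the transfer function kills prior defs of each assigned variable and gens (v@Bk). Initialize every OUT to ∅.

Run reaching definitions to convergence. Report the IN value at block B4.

Converged values:
  B0:   IN={}   OUT={b@B0}
  B1:   IN={b@B0}   OUT={a@B1, b@B0, c@B1, f@B1}
  B2:   IN={a@B1, b@B0, c@B1, f@B1}   OUT={a@B1, b@B2, c@B1, d@B2, f@B1}
  B3:   IN={a@B1, a@B3, b@B0, b@B2, b@B3, c@B1, d@B2, d@B6, f@B1}   OUT={a@B3, b@B3, c@B1, d@B2, d@B6, f@B1}
  B4:   IN={a@B3, b@B0, b@B3, c@B1, d@B2, d@B6, f@B1}   OUT={a@B3, b@B0, b@B3, c@B1, d@B2, d@B6, f@B1}
  B5:   IN={a@B3, b@B0, b@B3, c@B1, d@B2, d@B6, f@B1}   OUT={a@B3, b@B0, b@B3, c@B1, d@B5, f@B1}
  B6:   IN={a@B3, b@B0, b@B3, c@B1, d@B2, d@B5, d@B6, f@B1}   OUT={a@B3, b@B0, b@B3, c@B1, d@B6, f@B1}
  B7:   IN={a@B3, b@B0, b@B3, c@B1, d@B6, f@B1}   OUT={a@B7, b@B0, b@B3, c@B1, d@B7, f@B7}

Merge at B4: IN[B4] = OUT[B0] ⊔ OUT[B3] = {a@B3, b@B0, b@B3, c@B1, d@B2, d@B6, f@B1}

Answer: {a@B3, b@B0, b@B3, c@B1, d@B2, d@B6, f@B1}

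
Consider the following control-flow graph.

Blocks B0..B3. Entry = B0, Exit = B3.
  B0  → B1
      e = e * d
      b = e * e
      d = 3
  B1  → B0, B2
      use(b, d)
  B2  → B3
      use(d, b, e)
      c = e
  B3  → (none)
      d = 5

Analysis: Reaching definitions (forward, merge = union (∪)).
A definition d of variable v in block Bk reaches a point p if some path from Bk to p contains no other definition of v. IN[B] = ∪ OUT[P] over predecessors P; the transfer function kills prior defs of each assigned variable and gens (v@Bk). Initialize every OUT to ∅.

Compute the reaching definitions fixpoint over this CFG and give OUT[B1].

Per-block solution:
  B0:   IN={b@B0, d@B0, e@B0}   OUT={b@B0, d@B0, e@B0}
  B1:   IN={b@B0, d@B0, e@B0}   OUT={b@B0, d@B0, e@B0}
  B2:   IN={b@B0, d@B0, e@B0}   OUT={b@B0, c@B2, d@B0, e@B0}
  B3:   IN={b@B0, c@B2, d@B0, e@B0}   OUT={b@B0, c@B2, d@B3, e@B0}

Merge at B1: IN[B1] = OUT[B0] = {b@B0, d@B0, e@B0}
Applying B1's transfer function to that IN value gives OUT[B1] (row B1 above).

Answer: {b@B0, d@B0, e@B0}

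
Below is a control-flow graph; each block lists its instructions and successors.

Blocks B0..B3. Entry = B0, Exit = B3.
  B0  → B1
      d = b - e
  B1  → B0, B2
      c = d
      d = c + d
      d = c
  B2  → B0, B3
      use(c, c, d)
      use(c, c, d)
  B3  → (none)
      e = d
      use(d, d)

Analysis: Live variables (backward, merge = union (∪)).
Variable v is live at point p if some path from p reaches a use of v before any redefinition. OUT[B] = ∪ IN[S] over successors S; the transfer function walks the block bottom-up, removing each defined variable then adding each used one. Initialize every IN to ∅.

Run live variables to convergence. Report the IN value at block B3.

Answer: {d}

Derivation:
Converged values:
  B0: | IN={b, e} | OUT={b, d, e}
  B1: | IN={b, d, e} | OUT={b, c, d, e}
  B2: | IN={b, c, d, e} | OUT={b, d, e}
  B3: | IN={d} | OUT={}

B3 is the boundary node: OUT[B3] = {}
Applying B3's transfer function to that OUT value gives IN[B3] (row B3 above).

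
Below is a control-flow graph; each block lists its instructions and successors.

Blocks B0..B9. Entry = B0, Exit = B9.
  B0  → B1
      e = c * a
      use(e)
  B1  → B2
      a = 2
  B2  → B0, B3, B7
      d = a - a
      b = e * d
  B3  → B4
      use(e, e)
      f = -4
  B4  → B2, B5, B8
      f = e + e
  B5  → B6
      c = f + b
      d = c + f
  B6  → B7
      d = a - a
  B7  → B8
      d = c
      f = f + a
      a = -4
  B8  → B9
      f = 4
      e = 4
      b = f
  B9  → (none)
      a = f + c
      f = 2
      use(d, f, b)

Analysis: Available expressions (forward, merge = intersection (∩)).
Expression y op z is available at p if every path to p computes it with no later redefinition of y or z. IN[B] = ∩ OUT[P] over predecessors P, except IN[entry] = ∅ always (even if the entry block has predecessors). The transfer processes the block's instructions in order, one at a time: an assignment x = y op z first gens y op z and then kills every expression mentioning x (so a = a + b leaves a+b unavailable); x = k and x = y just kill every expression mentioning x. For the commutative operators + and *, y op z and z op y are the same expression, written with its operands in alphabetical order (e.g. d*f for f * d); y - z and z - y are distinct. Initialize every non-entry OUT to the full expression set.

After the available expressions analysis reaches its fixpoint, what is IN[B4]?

Converged values:
  B0:  IN={}  OUT={a*c}
  B1:  IN={a*c}  OUT={}
  B2:  IN={}  OUT={a-a, d*e}
  B3:  IN={a-a, d*e}  OUT={a-a, d*e}
  B4:  IN={a-a, d*e}  OUT={a-a, d*e, e+e}
  B5:  IN={a-a, d*e, e+e}  OUT={a-a, b+f, c+f, e+e}
  B6:  IN={a-a, b+f, c+f, e+e}  OUT={a-a, b+f, c+f, e+e}
  B7:  IN={a-a}  OUT={}
  B8:  IN={}  OUT={}
  B9:  IN={}  OUT={}

Merge at B4: IN[B4] = OUT[B3] = {a-a, d*e}

Answer: {a-a, d*e}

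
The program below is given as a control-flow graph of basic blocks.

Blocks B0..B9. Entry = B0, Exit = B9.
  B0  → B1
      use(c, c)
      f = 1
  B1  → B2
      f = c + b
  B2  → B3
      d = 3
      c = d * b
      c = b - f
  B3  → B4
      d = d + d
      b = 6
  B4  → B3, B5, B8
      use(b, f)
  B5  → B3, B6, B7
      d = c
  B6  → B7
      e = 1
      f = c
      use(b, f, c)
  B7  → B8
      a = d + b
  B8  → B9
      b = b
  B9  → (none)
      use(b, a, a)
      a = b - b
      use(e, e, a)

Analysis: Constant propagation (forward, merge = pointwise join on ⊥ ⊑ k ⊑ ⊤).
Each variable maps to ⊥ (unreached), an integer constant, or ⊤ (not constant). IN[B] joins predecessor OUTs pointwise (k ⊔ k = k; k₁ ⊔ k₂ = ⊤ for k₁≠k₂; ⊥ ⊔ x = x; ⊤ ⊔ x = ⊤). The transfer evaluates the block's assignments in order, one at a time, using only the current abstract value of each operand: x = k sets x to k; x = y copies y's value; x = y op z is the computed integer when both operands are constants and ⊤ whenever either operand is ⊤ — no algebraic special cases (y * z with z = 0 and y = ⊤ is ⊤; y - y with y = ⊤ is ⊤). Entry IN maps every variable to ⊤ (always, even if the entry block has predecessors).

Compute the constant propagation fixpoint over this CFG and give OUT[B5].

Answer: {a: ⊤, b: 6, c: ⊤, d: ⊤, e: ⊤, f: ⊤}

Derivation:
Converged values:
  B0:   IN=(all ⊤)   OUT={f:1; rest ⊤}
  B1:   IN={f:1; rest ⊤}   OUT=(all ⊤)
  B2:   IN=(all ⊤)   OUT={d:3; rest ⊤}
  B3:   IN=(all ⊤)   OUT={b:6; rest ⊤}
  B4:   IN={b:6; rest ⊤}   OUT={b:6; rest ⊤}
  B5:   IN={b:6; rest ⊤}   OUT={b:6; rest ⊤}
  B6:   IN={b:6; rest ⊤}   OUT={b:6, e:1; rest ⊤}
  B7:   IN={b:6; rest ⊤}   OUT={b:6; rest ⊤}
  B8:   IN={b:6; rest ⊤}   OUT={b:6; rest ⊤}
  B9:   IN={b:6; rest ⊤}   OUT={a:0, b:6; rest ⊤}

Merge at B5: IN[B5] = OUT[B4] = {a: ⊤, b: 6, c: ⊤, d: ⊤, e: ⊤, f: ⊤}
Applying B5's transfer function to that IN value gives OUT[B5] (row B5 above).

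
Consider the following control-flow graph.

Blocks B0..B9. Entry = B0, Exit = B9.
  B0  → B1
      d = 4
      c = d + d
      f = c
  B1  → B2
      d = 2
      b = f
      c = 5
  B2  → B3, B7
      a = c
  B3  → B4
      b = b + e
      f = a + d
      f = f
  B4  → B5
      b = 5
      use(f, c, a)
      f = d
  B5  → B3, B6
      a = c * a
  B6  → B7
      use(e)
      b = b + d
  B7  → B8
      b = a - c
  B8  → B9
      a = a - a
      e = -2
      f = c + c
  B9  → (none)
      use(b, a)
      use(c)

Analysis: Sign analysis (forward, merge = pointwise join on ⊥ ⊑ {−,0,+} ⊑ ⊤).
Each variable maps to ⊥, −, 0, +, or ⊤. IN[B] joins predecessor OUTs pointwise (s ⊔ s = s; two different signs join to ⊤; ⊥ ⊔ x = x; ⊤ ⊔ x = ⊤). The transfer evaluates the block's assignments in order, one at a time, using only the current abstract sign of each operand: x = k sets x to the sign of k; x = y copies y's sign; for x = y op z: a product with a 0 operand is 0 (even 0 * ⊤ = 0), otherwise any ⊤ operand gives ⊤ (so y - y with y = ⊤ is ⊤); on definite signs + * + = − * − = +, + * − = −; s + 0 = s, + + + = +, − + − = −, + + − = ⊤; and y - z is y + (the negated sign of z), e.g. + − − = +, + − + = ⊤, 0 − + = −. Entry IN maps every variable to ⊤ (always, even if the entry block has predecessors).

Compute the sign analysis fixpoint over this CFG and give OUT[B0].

Fixpoint table:
  B0:  IN=(all ⊤)  OUT={c:+, d:+, f:+; rest ⊤}
  B1:  IN={c:+, d:+, f:+; rest ⊤}  OUT={b:+, c:+, d:+, f:+; rest ⊤}
  B2:  IN={b:+, c:+, d:+, f:+; rest ⊤}  OUT={a:+, b:+, c:+, d:+, f:+; rest ⊤}
  B3:  IN={a:+, b:+, c:+, d:+, f:+; rest ⊤}  OUT={a:+, c:+, d:+, f:+; rest ⊤}
  B4:  IN={a:+, c:+, d:+, f:+; rest ⊤}  OUT={a:+, b:+, c:+, d:+, f:+; rest ⊤}
  B5:  IN={a:+, b:+, c:+, d:+, f:+; rest ⊤}  OUT={a:+, b:+, c:+, d:+, f:+; rest ⊤}
  B6:  IN={a:+, b:+, c:+, d:+, f:+; rest ⊤}  OUT={a:+, b:+, c:+, d:+, f:+; rest ⊤}
  B7:  IN={a:+, b:+, c:+, d:+, f:+; rest ⊤}  OUT={a:+, c:+, d:+, f:+; rest ⊤}
  B8:  IN={a:+, c:+, d:+, f:+; rest ⊤}  OUT={c:+, d:+, e:-, f:+; rest ⊤}
  B9:  IN={c:+, d:+, e:-, f:+; rest ⊤}  OUT={c:+, d:+, e:-, f:+; rest ⊤}

B0 is the boundary node: IN[B0] = {a: ⊤, b: ⊤, c: ⊤, d: ⊤, e: ⊤, f: ⊤}
Applying B0's transfer function to that IN value gives OUT[B0] (row B0 above).

Answer: {a: ⊤, b: ⊤, c: +, d: +, e: ⊤, f: +}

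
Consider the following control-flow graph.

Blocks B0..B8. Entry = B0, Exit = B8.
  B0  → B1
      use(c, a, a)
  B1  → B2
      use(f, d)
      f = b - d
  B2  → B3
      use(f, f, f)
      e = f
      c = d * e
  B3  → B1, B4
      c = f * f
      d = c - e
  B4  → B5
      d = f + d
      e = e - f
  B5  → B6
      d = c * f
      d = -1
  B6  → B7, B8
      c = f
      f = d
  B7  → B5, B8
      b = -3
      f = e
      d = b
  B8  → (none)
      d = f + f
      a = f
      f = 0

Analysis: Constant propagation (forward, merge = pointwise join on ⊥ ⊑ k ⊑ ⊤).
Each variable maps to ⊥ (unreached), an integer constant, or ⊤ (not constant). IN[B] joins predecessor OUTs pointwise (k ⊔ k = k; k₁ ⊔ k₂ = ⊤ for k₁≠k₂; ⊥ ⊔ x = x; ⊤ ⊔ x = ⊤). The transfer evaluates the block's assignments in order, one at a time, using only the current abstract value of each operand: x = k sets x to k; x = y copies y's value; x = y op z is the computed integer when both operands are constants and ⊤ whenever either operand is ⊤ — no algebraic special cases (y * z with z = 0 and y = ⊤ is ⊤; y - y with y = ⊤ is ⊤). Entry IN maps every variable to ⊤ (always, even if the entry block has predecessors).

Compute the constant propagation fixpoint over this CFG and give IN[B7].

Fixpoint table:
  B0: | IN=(all ⊤) | OUT=(all ⊤)
  B1: | IN=(all ⊤) | OUT=(all ⊤)
  B2: | IN=(all ⊤) | OUT=(all ⊤)
  B3: | IN=(all ⊤) | OUT=(all ⊤)
  B4: | IN=(all ⊤) | OUT=(all ⊤)
  B5: | IN=(all ⊤) | OUT={d:-1; rest ⊤}
  B6: | IN={d:-1; rest ⊤} | OUT={d:-1, f:-1; rest ⊤}
  B7: | IN={d:-1, f:-1; rest ⊤} | OUT={b:-3, d:-3; rest ⊤}
  B8: | IN=(all ⊤) | OUT={f:0; rest ⊤}

Merge at B7: IN[B7] = OUT[B6] = {a: ⊤, b: ⊤, c: ⊤, d: -1, e: ⊤, f: -1}

Answer: {a: ⊤, b: ⊤, c: ⊤, d: -1, e: ⊤, f: -1}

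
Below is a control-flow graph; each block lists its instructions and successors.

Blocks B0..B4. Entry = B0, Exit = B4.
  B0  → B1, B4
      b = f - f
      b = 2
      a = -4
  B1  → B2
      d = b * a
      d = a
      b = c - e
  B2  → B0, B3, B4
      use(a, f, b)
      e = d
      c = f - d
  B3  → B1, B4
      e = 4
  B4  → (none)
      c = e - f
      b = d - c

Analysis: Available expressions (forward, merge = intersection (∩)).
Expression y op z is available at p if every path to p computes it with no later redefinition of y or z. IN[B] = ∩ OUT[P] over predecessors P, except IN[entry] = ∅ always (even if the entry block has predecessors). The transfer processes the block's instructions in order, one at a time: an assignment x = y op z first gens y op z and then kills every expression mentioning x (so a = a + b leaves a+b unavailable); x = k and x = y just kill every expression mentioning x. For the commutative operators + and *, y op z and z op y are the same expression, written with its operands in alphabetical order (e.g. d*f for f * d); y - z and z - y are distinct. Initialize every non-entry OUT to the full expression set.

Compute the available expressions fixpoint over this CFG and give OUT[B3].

Answer: {f-d, f-f}

Derivation:
Fixpoint table:
  B0:  IN={}  OUT={f-f}
  B1:  IN={f-f}  OUT={c-e, f-f}
  B2:  IN={c-e, f-f}  OUT={f-d, f-f}
  B3:  IN={f-d, f-f}  OUT={f-d, f-f}
  B4:  IN={f-f}  OUT={d-c, e-f, f-f}

Merge at B3: IN[B3] = OUT[B2] = {f-d, f-f}
Applying B3's transfer function to that IN value gives OUT[B3] (row B3 above).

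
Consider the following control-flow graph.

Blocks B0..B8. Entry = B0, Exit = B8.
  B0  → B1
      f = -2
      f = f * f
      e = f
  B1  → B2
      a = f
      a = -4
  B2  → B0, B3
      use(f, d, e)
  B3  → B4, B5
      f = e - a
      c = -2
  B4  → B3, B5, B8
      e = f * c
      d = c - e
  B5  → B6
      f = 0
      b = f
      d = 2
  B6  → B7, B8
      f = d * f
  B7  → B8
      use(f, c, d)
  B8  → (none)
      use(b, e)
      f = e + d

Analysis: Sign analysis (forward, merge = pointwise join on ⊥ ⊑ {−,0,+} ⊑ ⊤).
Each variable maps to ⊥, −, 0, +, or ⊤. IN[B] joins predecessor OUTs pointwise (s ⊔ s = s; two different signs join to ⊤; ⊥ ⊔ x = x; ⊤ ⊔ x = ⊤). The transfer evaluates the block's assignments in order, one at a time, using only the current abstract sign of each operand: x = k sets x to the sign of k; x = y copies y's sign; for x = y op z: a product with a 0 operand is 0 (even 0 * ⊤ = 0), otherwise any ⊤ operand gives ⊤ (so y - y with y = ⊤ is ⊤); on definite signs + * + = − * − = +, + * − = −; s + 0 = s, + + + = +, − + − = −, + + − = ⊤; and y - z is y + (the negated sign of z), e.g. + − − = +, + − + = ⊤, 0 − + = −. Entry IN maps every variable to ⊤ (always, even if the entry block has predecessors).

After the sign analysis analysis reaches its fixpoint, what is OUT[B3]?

Fixpoint table:
  B0:   IN=(all ⊤)   OUT={e:+, f:+; rest ⊤}
  B1:   IN={e:+, f:+; rest ⊤}   OUT={a:-, e:+, f:+; rest ⊤}
  B2:   IN={a:-, e:+, f:+; rest ⊤}   OUT={a:-, e:+, f:+; rest ⊤}
  B3:   IN={a:-; rest ⊤}   OUT={a:-, c:-; rest ⊤}
  B4:   IN={a:-, c:-; rest ⊤}   OUT={a:-, c:-; rest ⊤}
  B5:   IN={a:-, c:-; rest ⊤}   OUT={a:-, b:0, c:-, d:+, f:0; rest ⊤}
  B6:   IN={a:-, b:0, c:-, d:+, f:0; rest ⊤}   OUT={a:-, b:0, c:-, d:+, f:0; rest ⊤}
  B7:   IN={a:-, b:0, c:-, d:+, f:0; rest ⊤}   OUT={a:-, b:0, c:-, d:+, f:0; rest ⊤}
  B8:   IN={a:-, c:-; rest ⊤}   OUT={a:-, c:-; rest ⊤}

Merge at B3: IN[B3] = OUT[B2] ⊔ OUT[B4] = {a: -, b: ⊤, c: ⊤, d: ⊤, e: ⊤, f: ⊤}
Applying B3's transfer function to that IN value gives OUT[B3] (row B3 above).

Answer: {a: -, b: ⊤, c: -, d: ⊤, e: ⊤, f: ⊤}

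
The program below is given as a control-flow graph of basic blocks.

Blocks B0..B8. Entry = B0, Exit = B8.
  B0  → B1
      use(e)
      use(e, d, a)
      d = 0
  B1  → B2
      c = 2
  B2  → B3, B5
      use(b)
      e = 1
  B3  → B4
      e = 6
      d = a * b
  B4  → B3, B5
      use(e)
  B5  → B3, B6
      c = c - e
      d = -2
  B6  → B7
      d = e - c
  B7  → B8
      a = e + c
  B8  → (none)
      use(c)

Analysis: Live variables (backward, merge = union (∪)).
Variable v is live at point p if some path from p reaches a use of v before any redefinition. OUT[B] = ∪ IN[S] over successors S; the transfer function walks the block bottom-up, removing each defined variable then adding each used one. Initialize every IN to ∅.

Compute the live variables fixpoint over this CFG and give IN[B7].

Answer: {c, e}

Working:
Converged values:
  B0:  IN={a, b, d, e}  OUT={a, b}
  B1:  IN={a, b}  OUT={a, b, c}
  B2:  IN={a, b, c}  OUT={a, b, c, e}
  B3:  IN={a, b, c}  OUT={a, b, c, e}
  B4:  IN={a, b, c, e}  OUT={a, b, c, e}
  B5:  IN={a, b, c, e}  OUT={a, b, c, e}
  B6:  IN={c, e}  OUT={c, e}
  B7:  IN={c, e}  OUT={c}
  B8:  IN={c}  OUT={}

Merge at B7: OUT[B7] = IN[B8] = {c}
Applying B7's transfer function to that OUT value gives IN[B7] (row B7 above).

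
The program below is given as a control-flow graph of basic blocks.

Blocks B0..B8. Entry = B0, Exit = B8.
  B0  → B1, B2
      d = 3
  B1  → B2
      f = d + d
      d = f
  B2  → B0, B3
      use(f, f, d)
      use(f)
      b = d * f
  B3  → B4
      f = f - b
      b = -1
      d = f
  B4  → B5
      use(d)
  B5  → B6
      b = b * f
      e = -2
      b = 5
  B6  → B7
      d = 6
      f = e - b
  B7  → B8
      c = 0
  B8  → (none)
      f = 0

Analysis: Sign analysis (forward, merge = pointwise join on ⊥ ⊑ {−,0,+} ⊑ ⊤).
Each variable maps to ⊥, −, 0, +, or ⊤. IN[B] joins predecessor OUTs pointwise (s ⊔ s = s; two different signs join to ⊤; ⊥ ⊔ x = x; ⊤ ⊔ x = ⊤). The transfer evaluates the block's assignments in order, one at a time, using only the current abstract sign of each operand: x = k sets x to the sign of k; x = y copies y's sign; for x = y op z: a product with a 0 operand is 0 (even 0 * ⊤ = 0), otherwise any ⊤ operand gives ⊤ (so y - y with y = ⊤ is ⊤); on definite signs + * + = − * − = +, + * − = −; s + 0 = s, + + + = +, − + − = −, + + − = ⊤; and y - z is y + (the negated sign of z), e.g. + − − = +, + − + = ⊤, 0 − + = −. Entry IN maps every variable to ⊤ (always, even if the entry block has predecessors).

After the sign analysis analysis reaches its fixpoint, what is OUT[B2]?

Per-block solution:
  B0:  IN=(all ⊤)  OUT={d:+; rest ⊤}
  B1:  IN={d:+; rest ⊤}  OUT={d:+, f:+; rest ⊤}
  B2:  IN={d:+; rest ⊤}  OUT={d:+; rest ⊤}
  B3:  IN={d:+; rest ⊤}  OUT={b:-; rest ⊤}
  B4:  IN={b:-; rest ⊤}  OUT={b:-; rest ⊤}
  B5:  IN={b:-; rest ⊤}  OUT={b:+, e:-; rest ⊤}
  B6:  IN={b:+, e:-; rest ⊤}  OUT={b:+, d:+, e:-, f:-; rest ⊤}
  B7:  IN={b:+, d:+, e:-, f:-; rest ⊤}  OUT={b:+, c:0, d:+, e:-, f:-; rest ⊤}
  B8:  IN={b:+, c:0, d:+, e:-, f:-; rest ⊤}  OUT={b:+, c:0, d:+, e:-, f:0; rest ⊤}

Merge at B2: IN[B2] = OUT[B0] ⊔ OUT[B1] = {a: ⊤, b: ⊤, c: ⊤, d: +, e: ⊤, f: ⊤}
Applying B2's transfer function to that IN value gives OUT[B2] (row B2 above).

Answer: {a: ⊤, b: ⊤, c: ⊤, d: +, e: ⊤, f: ⊤}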